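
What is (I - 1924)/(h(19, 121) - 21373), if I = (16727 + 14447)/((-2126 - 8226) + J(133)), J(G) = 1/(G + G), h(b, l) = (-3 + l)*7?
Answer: 5306278328/56578856157 ≈ 0.093786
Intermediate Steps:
h(b, l) = -21 + 7*l
J(G) = 1/(2*G)
I = -8292284/2753631 (I = (16727 + 14447)/((-2126 - 8226) + (½)/133) = 31174/(-10352 + (½)*(1/133)) = 31174/(-10352 + 1/266) = 31174/(-2753631/266) = 31174*(-266/2753631) = -8292284/2753631 ≈ -3.0114)
(I - 1924)/(h(19, 121) - 21373) = (-8292284/2753631 - 1924)/((-21 + 7*121) - 21373) = -5306278328/(2753631*((-21 + 847) - 21373)) = -5306278328/(2753631*(826 - 21373)) = -5306278328/2753631/(-20547) = -5306278328/2753631*(-1/20547) = 5306278328/56578856157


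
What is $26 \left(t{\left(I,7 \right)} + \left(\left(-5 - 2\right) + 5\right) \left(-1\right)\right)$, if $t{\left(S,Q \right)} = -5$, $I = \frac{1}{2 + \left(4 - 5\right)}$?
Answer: $-78$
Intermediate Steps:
$I = 1$ ($I = \frac{1}{2 - 1} = 1^{-1} = 1$)
$26 \left(t{\left(I,7 \right)} + \left(\left(-5 - 2\right) + 5\right) \left(-1\right)\right) = 26 \left(-5 + \left(\left(-5 - 2\right) + 5\right) \left(-1\right)\right) = 26 \left(-5 + \left(-7 + 5\right) \left(-1\right)\right) = 26 \left(-5 - -2\right) = 26 \left(-5 + 2\right) = 26 \left(-3\right) = -78$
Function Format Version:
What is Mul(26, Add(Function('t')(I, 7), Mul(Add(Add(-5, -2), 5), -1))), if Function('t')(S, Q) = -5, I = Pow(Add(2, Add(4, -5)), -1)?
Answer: -78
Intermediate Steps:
I = 1 (I = Pow(Add(2, -1), -1) = Pow(1, -1) = 1)
Mul(26, Add(Function('t')(I, 7), Mul(Add(Add(-5, -2), 5), -1))) = Mul(26, Add(-5, Mul(Add(Add(-5, -2), 5), -1))) = Mul(26, Add(-5, Mul(Add(-7, 5), -1))) = Mul(26, Add(-5, Mul(-2, -1))) = Mul(26, Add(-5, 2)) = Mul(26, -3) = -78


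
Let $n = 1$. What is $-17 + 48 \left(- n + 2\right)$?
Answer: $31$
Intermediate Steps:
$-17 + 48 \left(- n + 2\right) = -17 + 48 \left(\left(-1\right) 1 + 2\right) = -17 + 48 \left(-1 + 2\right) = -17 + 48 \cdot 1 = -17 + 48 = 31$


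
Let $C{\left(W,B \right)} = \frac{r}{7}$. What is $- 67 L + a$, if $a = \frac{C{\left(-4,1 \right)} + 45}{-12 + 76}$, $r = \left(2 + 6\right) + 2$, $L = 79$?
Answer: $- \frac{2370939}{448} \approx -5292.3$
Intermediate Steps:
$r = 10$ ($r = 8 + 2 = 10$)
$C{\left(W,B \right)} = \frac{10}{7}$
$a = \frac{325}{448}$ ($a = \frac{\frac{10}{7} + 45}{-12 + 76} = \frac{325}{7 \cdot 64} = \frac{325}{7} \cdot \frac{1}{64} = \frac{325}{448} \approx 0.72545$)
$- 67 L + a = \left(-67\right) 79 + \frac{325}{448} = -5293 + \frac{325}{448} = - \frac{2370939}{448}$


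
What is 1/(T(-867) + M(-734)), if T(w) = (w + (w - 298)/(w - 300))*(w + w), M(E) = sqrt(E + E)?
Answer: 56807680352/85305081226687703 - 151321*I*sqrt(367)/170610162453375406 ≈ 6.6594e-7 - 1.6991e-11*I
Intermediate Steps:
M(E) = sqrt(2)*sqrt(E) (M(E) = sqrt(2*E) = sqrt(2)*sqrt(E))
T(w) = 2*w*(w + (-298 + w)/(-300 + w)) (T(w) = (w + (-298 + w)/(-300 + w))*(2*w) = 2*w*(w + (-298 + w)/(-300 + w)))
1/(T(-867) + M(-734)) = 1/(2*(-867)*(-298 + (-867)**2 - 299*(-867))/(-300 - 867) + sqrt(2)*sqrt(-734)) = 1/(2*(-867)*(-298 + 751689 + 259233)/(-1167) + sqrt(2)*(I*sqrt(734))) = 1/(2*(-867)*(-1/1167)*1010624 + 2*I*sqrt(367)) = 1/(584140672/389 + 2*I*sqrt(367))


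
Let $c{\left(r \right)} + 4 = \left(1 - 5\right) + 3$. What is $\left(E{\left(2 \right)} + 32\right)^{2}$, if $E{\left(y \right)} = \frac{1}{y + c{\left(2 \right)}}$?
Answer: $\frac{9025}{9} \approx 1002.8$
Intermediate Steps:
$c{\left(r \right)} = -5$ ($c{\left(r \right)} = -4 + \left(\left(1 - 5\right) + 3\right) = -4 + \left(-4 + 3\right) = -4 - 1 = -5$)
$E{\left(y \right)} = \frac{1}{-5 + y}$ ($E{\left(y \right)} = \frac{1}{y - 5} = \frac{1}{-5 + y}$)
$\left(E{\left(2 \right)} + 32\right)^{2} = \left(\frac{1}{-5 + 2} + 32\right)^{2} = \left(\frac{1}{-3} + 32\right)^{2} = \left(- \frac{1}{3} + 32\right)^{2} = \left(\frac{95}{3}\right)^{2} = \frac{9025}{9}$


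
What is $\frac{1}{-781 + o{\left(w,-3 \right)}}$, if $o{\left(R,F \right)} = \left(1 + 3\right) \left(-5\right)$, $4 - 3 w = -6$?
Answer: $- \frac{1}{801} \approx -0.0012484$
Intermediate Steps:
$w = \frac{10}{3}$ ($w = \frac{4}{3} - -2 = \frac{4}{3} + 2 = \frac{10}{3} \approx 3.3333$)
$o{\left(R,F \right)} = -20$ ($o{\left(R,F \right)} = 4 \left(-5\right) = -20$)
$\frac{1}{-781 + o{\left(w,-3 \right)}} = \frac{1}{-781 - 20} = \frac{1}{-801} = - \frac{1}{801}$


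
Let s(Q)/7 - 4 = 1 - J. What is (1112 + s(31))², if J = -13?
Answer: 1532644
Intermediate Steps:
s(Q) = 126 (s(Q) = 28 + 7*(1 - 1*(-13)) = 28 + 7*(1 + 13) = 28 + 7*14 = 28 + 98 = 126)
(1112 + s(31))² = (1112 + 126)² = 1238² = 1532644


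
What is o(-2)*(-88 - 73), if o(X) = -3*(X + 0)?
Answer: -966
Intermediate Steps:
o(X) = -3*X
o(-2)*(-88 - 73) = (-3*(-2))*(-88 - 73) = 6*(-161) = -966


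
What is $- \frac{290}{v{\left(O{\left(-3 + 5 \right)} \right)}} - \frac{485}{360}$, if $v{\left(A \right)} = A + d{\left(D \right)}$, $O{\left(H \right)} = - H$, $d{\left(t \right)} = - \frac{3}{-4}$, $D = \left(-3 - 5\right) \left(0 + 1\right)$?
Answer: $\frac{16607}{72} \approx 230.65$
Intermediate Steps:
$D = -8$ ($D = \left(-8\right) 1 = -8$)
$d{\left(t \right)} = \frac{3}{4}$ ($d{\left(t \right)} = \left(-3\right) \left(- \frac{1}{4}\right) = \frac{3}{4}$)
$v{\left(A \right)} = \frac{3}{4} + A$ ($v{\left(A \right)} = A + \frac{3}{4} = \frac{3}{4} + A$)
$- \frac{290}{v{\left(O{\left(-3 + 5 \right)} \right)}} - \frac{485}{360} = - \frac{290}{\frac{3}{4} - \left(-3 + 5\right)} - \frac{485}{360} = - \frac{290}{\frac{3}{4} - 2} - \frac{97}{72} = - \frac{290}{- \frac{5}{4}} - \frac{97}{72} = \left(-290\right) \left(- \frac{4}{5}\right) - \frac{97}{72} = 232 - \frac{97}{72} = \frac{16607}{72}$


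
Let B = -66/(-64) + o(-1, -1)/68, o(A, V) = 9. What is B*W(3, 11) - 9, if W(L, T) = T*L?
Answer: 15993/544 ≈ 29.399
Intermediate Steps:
W(L, T) = L*T
B = 633/544 (B = -66/(-64) + 9/68 = -66*(-1/64) + 9*(1/68) = 33/32 + 9/68 = 633/544 ≈ 1.1636)
B*W(3, 11) - 9 = 633*(3*11)/544 - 9 = (633/544)*33 - 9 = 20889/544 - 9 = 15993/544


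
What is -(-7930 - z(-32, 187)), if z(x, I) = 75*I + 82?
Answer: 22037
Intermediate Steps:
z(x, I) = 82 + 75*I
-(-7930 - z(-32, 187)) = -(-7930 - (82 + 75*187)) = -(-7930 - (82 + 14025)) = -(-7930 - 1*14107) = -(-7930 - 14107) = -1*(-22037) = 22037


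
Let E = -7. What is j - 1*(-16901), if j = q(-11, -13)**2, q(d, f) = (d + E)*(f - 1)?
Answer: 80405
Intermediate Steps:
q(d, f) = (-1 + f)*(-7 + d) (q(d, f) = (d - 7)*(f - 1) = (-7 + d)*(-1 + f) = (-1 + f)*(-7 + d))
j = 63504 (j = (7 - 1*(-11) - 7*(-13) - 11*(-13))**2 = (7 + 11 + 91 + 143)**2 = 252**2 = 63504)
j - 1*(-16901) = 63504 - 1*(-16901) = 63504 + 16901 = 80405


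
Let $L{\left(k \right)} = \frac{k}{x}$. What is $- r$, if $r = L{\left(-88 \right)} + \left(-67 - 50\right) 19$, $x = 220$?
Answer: $\frac{11117}{5} \approx 2223.4$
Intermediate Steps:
$L{\left(k \right)} = \frac{k}{220}$
$r = - \frac{11117}{5}$ ($r = \frac{1}{220} \left(-88\right) + \left(-67 - 50\right) 19 = - \frac{2}{5} - 2223 = - \frac{11117}{5} \approx -2223.4$)
$- r = \left(-1\right) \left(- \frac{11117}{5}\right) = \frac{11117}{5}$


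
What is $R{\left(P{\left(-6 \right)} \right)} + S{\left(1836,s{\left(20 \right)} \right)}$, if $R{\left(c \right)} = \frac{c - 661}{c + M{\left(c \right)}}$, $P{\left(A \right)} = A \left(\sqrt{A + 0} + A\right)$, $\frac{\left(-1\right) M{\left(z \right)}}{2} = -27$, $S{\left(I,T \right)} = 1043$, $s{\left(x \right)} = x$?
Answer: $\frac{43523}{42} - \frac{65 i \sqrt{6}}{126} \approx 1036.3 - 1.2636 i$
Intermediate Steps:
$M{\left(z \right)} = 54$ ($M{\left(z \right)} = \left(-2\right) \left(-27\right) = 54$)
$P{\left(A \right)} = A \left(A + \sqrt{A}\right)$ ($P{\left(A \right)} = A \left(\sqrt{A} + A\right) = A \left(A + \sqrt{A}\right)$)
$R{\left(c \right)} = \frac{-661 + c}{54 + c}$ ($R{\left(c \right)} = \frac{c - 661}{c + 54} = \frac{-661 + c}{54 + c}$)
$R{\left(P{\left(-6 \right)} \right)} + S{\left(1836,s{\left(20 \right)} \right)} = \frac{-661 + \left(\left(-6\right)^{2} + \left(-6\right)^{\frac{3}{2}}\right)}{54 + \left(\left(-6\right)^{2} + \left(-6\right)^{\frac{3}{2}}\right)} + 1043 = \frac{-661 + \left(36 - 6 i \sqrt{6}\right)}{54 + \left(36 - 6 i \sqrt{6}\right)} + 1043 = \frac{-625 - 6 i \sqrt{6}}{90 - 6 i \sqrt{6}} + 1043 = 1043 + \frac{-625 - 6 i \sqrt{6}}{90 - 6 i \sqrt{6}}$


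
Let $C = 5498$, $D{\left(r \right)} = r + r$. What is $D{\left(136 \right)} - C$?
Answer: $-5226$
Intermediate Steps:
$D{\left(r \right)} = 2 r$
$D{\left(136 \right)} - C = 2 \cdot 136 - 5498 = 272 - 5498 = -5226$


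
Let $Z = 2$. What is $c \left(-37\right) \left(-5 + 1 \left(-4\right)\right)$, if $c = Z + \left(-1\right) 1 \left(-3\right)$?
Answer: $1665$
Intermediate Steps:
$c = 5$ ($c = 2 + \left(-1\right) 1 \left(-3\right) = 2 - -3 = 2 + 3 = 5$)
$c \left(-37\right) \left(-5 + 1 \left(-4\right)\right) = 5 \left(-37\right) \left(-5 + 1 \left(-4\right)\right) = - 185 \left(-5 - 4\right) = \left(-185\right) \left(-9\right) = 1665$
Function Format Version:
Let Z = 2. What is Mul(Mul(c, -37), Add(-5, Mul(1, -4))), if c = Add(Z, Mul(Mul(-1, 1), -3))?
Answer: 1665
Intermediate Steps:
c = 5 (c = Add(2, Mul(Mul(-1, 1), -3)) = Add(2, Mul(-1, -3)) = Add(2, 3) = 5)
Mul(Mul(c, -37), Add(-5, Mul(1, -4))) = Mul(Mul(5, -37), Add(-5, Mul(1, -4))) = Mul(-185, Add(-5, -4)) = Mul(-185, -9) = 1665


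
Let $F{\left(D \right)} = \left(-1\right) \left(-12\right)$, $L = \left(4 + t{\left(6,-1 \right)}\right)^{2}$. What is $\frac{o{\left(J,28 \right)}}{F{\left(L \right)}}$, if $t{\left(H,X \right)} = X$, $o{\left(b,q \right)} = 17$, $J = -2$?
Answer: $\frac{17}{12} \approx 1.4167$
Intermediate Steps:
$L = 9$ ($L = \left(4 - 1\right)^{2} = 3^{2} = 9$)
$F{\left(D \right)} = 12$
$\frac{o{\left(J,28 \right)}}{F{\left(L \right)}} = \frac{17}{12}$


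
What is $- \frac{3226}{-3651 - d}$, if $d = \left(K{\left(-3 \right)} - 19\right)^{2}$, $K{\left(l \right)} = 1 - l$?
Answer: $\frac{1613}{1938} \approx 0.8323$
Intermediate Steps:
$d = 225$ ($d = \left(\left(1 - -3\right) - 19\right)^{2} = \left(\left(1 + 3\right) - 19\right)^{2} = \left(4 - 19\right)^{2} = \left(-15\right)^{2} = 225$)
$- \frac{3226}{-3651 - d} = - \frac{3226}{-3651 - 225} = - \frac{3226}{-3876} = \left(-3226\right) \left(- \frac{1}{3876}\right) = \frac{1613}{1938}$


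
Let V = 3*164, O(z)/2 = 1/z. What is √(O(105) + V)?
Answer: √5424510/105 ≈ 22.182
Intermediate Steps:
O(z) = 2/z
V = 492
√(O(105) + V) = √(2/105 + 492) = √(51662/105) = √5424510/105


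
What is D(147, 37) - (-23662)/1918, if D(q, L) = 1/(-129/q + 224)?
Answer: 129395314/10484747 ≈ 12.341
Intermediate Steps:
D(q, L) = 1/(224 - 129/q)
D(147, 37) - (-23662)/1918 = 147/(-129 + 224*147) - (-23662)/1918 = 147/(-129 + 32928) - (-23662)/1918 = 147/32799 - 1*(-11831/959) = 147*(1/32799) + 11831/959 = 49/10933 + 11831/959 = 129395314/10484747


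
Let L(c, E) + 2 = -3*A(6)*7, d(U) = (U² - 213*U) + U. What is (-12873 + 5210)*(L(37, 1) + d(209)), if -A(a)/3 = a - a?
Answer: 4820027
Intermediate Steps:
A(a) = 0 (A(a) = -3*(a - a) = -3*0 = 0)
d(U) = U² - 212*U
L(c, E) = -2 (L(c, E) = -2 - 3*0*7 = -2 + 0*7 = -2 + 0 = -2)
(-12873 + 5210)*(L(37, 1) + d(209)) = (-12873 + 5210)*(-2 + 209*(-212 + 209)) = -7663*(-2 + 209*(-3)) = -7663*(-2 - 627) = -7663*(-629) = 4820027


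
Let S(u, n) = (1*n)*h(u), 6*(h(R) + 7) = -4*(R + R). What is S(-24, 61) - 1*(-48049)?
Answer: 49574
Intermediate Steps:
h(R) = -7 - 4*R/3 (h(R) = -7 + (-4*(R + R))/6 = -7 + (-8*R)/6 = -7 - 4*R/3)
S(u, n) = n*(-7 - 4*u/3) (S(u, n) = (1*n)*(-7 - 4*u/3) = n*(-7 - 4*u/3))
S(-24, 61) - 1*(-48049) = -1/3*61*(21 + 4*(-24)) - 1*(-48049) = -1/3*61*(21 - 96) + 48049 = -1/3*61*(-75) + 48049 = 1525 + 48049 = 49574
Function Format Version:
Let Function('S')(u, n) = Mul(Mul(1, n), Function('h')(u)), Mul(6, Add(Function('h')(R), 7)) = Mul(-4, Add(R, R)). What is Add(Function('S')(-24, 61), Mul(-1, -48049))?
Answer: 49574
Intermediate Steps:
Function('h')(R) = Add(-7, Mul(Rational(-4, 3), R)) (Function('h')(R) = Add(-7, Mul(Rational(1, 6), Mul(-4, Add(R, R)))) = Add(-7, Mul(Rational(1, 6), Mul(-4, Mul(2, R)))) = Add(-7, Mul(Rational(1, 6), Mul(-8, R))) = Add(-7, Mul(Rational(-4, 3), R)))
Function('S')(u, n) = Mul(n, Add(-7, Mul(Rational(-4, 3), u))) (Function('S')(u, n) = Mul(Mul(1, n), Add(-7, Mul(Rational(-4, 3), u))) = Mul(n, Add(-7, Mul(Rational(-4, 3), u))))
Add(Function('S')(-24, 61), Mul(-1, -48049)) = Add(Mul(Rational(-1, 3), 61, Add(21, Mul(4, -24))), Mul(-1, -48049)) = Add(Mul(Rational(-1, 3), 61, Add(21, -96)), 48049) = Add(Mul(Rational(-1, 3), 61, -75), 48049) = Add(1525, 48049) = 49574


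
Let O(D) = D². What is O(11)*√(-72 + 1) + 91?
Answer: 91 + 121*I*√71 ≈ 91.0 + 1019.6*I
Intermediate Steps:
O(11)*√(-72 + 1) + 91 = 11²*√(-72 + 1) + 91 = 121*√(-71) + 91 = 121*(I*√71) + 91 = 121*I*√71 + 91 = 91 + 121*I*√71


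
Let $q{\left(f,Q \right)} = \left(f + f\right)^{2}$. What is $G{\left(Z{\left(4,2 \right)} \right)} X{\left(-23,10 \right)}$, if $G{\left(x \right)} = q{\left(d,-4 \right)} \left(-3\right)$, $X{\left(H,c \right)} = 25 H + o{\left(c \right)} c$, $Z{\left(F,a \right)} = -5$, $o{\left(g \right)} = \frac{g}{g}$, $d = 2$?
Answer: $27120$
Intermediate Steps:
$o{\left(g \right)} = 1$
$q{\left(f,Q \right)} = 4 f^{2}$ ($q{\left(f,Q \right)} = \left(2 f\right)^{2} = 4 f^{2}$)
$X{\left(H,c \right)} = c + 25 H$ ($X{\left(H,c \right)} = 25 H + 1 c = 25 H + c = c + 25 H$)
$G{\left(x \right)} = -48$ ($G{\left(x \right)} = 4 \cdot 2^{2} \left(-3\right) = 4 \cdot 4 \left(-3\right) = 16 \left(-3\right) = -48$)
$G{\left(Z{\left(4,2 \right)} \right)} X{\left(-23,10 \right)} = - 48 \left(10 + 25 \left(-23\right)\right) = - 48 \left(10 - 575\right) = \left(-48\right) \left(-565\right) = 27120$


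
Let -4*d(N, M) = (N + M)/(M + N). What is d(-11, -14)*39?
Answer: -39/4 ≈ -9.7500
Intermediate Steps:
d(N, M) = -¼ (d(N, M) = -(N + M)/(4*(M + N)) = -(M + N)/(4*(M + N)) = -¼*1 = -¼)
d(-11, -14)*39 = -¼*39 = -39/4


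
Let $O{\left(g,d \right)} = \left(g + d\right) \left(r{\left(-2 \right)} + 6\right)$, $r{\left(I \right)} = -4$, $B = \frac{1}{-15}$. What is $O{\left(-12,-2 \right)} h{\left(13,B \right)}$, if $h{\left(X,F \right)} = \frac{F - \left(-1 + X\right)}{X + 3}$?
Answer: $\frac{1267}{60} \approx 21.117$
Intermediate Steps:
$B = - \frac{1}{15} \approx -0.066667$
$h{\left(X,F \right)} = \frac{1 + F - X}{3 + X}$
$O{\left(g,d \right)} = 2 d + 2 g$ ($O{\left(g,d \right)} = \left(g + d\right) \left(-4 + 6\right) = \left(d + g\right) 2 = 2 d + 2 g$)
$O{\left(-12,-2 \right)} h{\left(13,B \right)} = \left(2 \left(-2\right) + 2 \left(-12\right)\right) \frac{1 - \frac{1}{15} - 13}{3 + 13} = \left(-4 - 24\right) \frac{1 - \frac{1}{15} - 13}{16} = - 28 \cdot \frac{1}{16} \left(- \frac{181}{15}\right) = \left(-28\right) \left(- \frac{181}{240}\right) = \frac{1267}{60}$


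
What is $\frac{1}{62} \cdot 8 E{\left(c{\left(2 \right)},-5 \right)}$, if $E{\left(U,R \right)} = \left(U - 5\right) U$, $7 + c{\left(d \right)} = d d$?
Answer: $\frac{96}{31} \approx 3.0968$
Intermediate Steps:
$c{\left(d \right)} = -7 + d^{2}$ ($c{\left(d \right)} = -7 + d d = -7 + d^{2}$)
$E{\left(U,R \right)} = U \left(-5 + U\right)$ ($E{\left(U,R \right)} = \left(-5 + U\right) U = U \left(-5 + U\right)$)
$\frac{1}{62} \cdot 8 E{\left(c{\left(2 \right)},-5 \right)} = \frac{1}{62} \cdot 8 \left(-7 + 2^{2}\right) \left(-5 - \left(7 - 2^{2}\right)\right) = \frac{1}{62} \cdot 8 \left(-7 + 4\right) \left(-5 + \left(-7 + 4\right)\right) = \frac{4 \left(- 3 \left(-5 - 3\right)\right)}{31} = \frac{4 \left(\left(-3\right) \left(-8\right)\right)}{31} = \frac{4}{31} \cdot 24 = \frac{96}{31}$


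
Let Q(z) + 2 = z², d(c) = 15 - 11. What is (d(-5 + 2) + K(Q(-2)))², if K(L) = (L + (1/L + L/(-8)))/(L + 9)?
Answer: 34225/1936 ≈ 17.678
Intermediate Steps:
d(c) = 4
Q(z) = -2 + z²
K(L) = (1/L + 7*L/8)/(9 + L) (K(L) = (L + (1/L + L*(-⅛)))/(9 + L) = (L + (1/L - L/8))/(9 + L) = (1/L + 7*L/8)/(9 + L))
(d(-5 + 2) + K(Q(-2)))² = (4 + (8 + 7*(-2 + (-2)²)²)/(8*(-2 + (-2)²)*(9 + (-2 + (-2)²))))² = (4 + (8 + 7*(-2 + 4)²)/(8*(-2 + 4)*(9 + (-2 + 4))))² = (4 + (⅛)*(8 + 7*2²)/(2*(9 + 2)))² = (4 + (⅛)*(½)*(8 + 7*4)/11)² = (4 + (⅛)*(½)*(1/11)*(8 + 28))² = (4 + (⅛)*(½)*(1/11)*36)² = (4 + 9/44)² = (185/44)² = 34225/1936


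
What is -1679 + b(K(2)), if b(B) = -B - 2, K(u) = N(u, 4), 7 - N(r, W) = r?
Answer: -1686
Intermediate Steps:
N(r, W) = 7 - r
K(u) = 7 - u
b(B) = -2 - B
-1679 + b(K(2)) = -1679 + (-2 - (7 - 1*2)) = -1679 + (-2 - (7 - 2)) = -1679 + (-2 - 1*5) = -1679 + (-2 - 5) = -1679 - 7 = -1686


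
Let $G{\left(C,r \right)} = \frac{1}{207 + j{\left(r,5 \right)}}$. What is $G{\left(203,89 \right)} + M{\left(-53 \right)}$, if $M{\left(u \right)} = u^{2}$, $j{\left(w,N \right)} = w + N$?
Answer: $\frac{845510}{301} \approx 2809.0$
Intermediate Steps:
$j{\left(w,N \right)} = N + w$
$G{\left(C,r \right)} = \frac{1}{212 + r}$ ($G{\left(C,r \right)} = \frac{1}{207 + \left(5 + r\right)} = \frac{1}{212 + r}$)
$G{\left(203,89 \right)} + M{\left(-53 \right)} = \frac{1}{212 + 89} + \left(-53\right)^{2} = \frac{1}{301} + 2809 = \frac{845510}{301}$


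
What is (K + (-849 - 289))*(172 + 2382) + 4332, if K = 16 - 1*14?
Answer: -2897012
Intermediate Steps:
K = 2 (K = 16 - 14 = 2)
(K + (-849 - 289))*(172 + 2382) + 4332 = (2 + (-849 - 289))*(172 + 2382) + 4332 = (2 - 1138)*2554 + 4332 = -1136*2554 + 4332 = -2901344 + 4332 = -2897012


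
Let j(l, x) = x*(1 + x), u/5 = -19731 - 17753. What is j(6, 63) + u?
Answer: -183388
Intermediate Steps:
u = -187420 (u = 5*(-19731 - 17753) = 5*(-37484) = -187420)
j(6, 63) + u = 63*(1 + 63) - 187420 = 63*64 - 187420 = 4032 - 187420 = -183388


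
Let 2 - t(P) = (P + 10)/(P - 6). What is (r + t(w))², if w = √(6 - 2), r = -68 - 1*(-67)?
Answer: 16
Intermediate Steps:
r = -1 (r = -68 + 67 = -1)
w = 2 (w = √4 = 2)
t(P) = 2 - (10 + P)/(-6 + P) (t(P) = 2 - (P + 10)/(P - 6) = 2 - (10 + P)/(-6 + P))
(r + t(w))² = (-1 + (-22 + 2)/(-6 + 2))² = (-1 - 20/(-4))² = (-1 - ¼*(-20))² = (-1 + 5)² = 4² = 16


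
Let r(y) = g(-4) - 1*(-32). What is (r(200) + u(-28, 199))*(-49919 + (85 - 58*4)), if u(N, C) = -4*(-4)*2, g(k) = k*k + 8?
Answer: -4405808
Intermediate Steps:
g(k) = 8 + k² (g(k) = k² + 8 = 8 + k²)
u(N, C) = 32 (u(N, C) = 16*2 = 32)
r(y) = 56 (r(y) = (8 + (-4)²) - 1*(-32) = (8 + 16) + 32 = 24 + 32 = 56)
(r(200) + u(-28, 199))*(-49919 + (85 - 58*4)) = (56 + 32)*(-49919 + (85 - 58*4)) = 88*(-49919 + (85 - 232)) = 88*(-49919 - 147) = 88*(-50066) = -4405808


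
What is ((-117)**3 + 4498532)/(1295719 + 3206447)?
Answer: 2896919/4502166 ≈ 0.64345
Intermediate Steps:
((-117)**3 + 4498532)/(1295719 + 3206447) = (-1601613 + 4498532)/4502166 = 2896919*(1/4502166) = 2896919/4502166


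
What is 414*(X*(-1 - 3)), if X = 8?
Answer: -13248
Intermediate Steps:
414*(X*(-1 - 3)) = 414*(8*(-1 - 3)) = 414*(8*(-4)) = 414*(-32) = -13248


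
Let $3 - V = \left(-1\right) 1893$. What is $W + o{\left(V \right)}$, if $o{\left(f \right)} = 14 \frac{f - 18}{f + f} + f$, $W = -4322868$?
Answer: $- \frac{1365424961}{316} \approx -4.321 \cdot 10^{6}$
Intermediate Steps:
$V = 1896$ ($V = 3 - \left(-1\right) 1893 = 3 - -1893 = 3 + 1893 = 1896$)
$o{\left(f \right)} = f + \frac{7 \left(-18 + f\right)}{f}$ ($o{\left(f \right)} = 14 \frac{-18 + f}{2 f} + f = \frac{7 \left(-18 + f\right)}{f} + f = f + \frac{7 \left(-18 + f\right)}{f}$)
$W + o{\left(V \right)} = -4322868 + \left(7 + 1896 - \frac{126}{1896}\right) = -4322868 + \left(7 + 1896 - \frac{21}{316}\right) = -4322868 + \frac{601327}{316} = - \frac{1365424961}{316}$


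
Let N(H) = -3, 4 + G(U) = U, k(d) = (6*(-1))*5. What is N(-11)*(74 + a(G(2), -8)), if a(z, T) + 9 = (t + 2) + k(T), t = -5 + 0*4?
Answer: -96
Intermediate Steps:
k(d) = -30 (k(d) = -6*5 = -30)
t = -5 (t = -5 + 0 = -5)
G(U) = -4 + U
a(z, T) = -42 (a(z, T) = -9 + ((-5 + 2) - 30) = -9 + (-3 - 30) = -9 - 33 = -42)
N(-11)*(74 + a(G(2), -8)) = -3*(74 - 42) = -3*32 = -96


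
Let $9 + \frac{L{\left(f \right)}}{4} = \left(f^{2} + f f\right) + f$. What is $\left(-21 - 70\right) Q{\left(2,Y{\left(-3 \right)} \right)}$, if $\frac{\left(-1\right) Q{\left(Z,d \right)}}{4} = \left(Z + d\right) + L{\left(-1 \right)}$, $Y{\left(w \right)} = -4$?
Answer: $-12376$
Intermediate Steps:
$L{\left(f \right)} = -36 + 4 f + 8 f^{2}$ ($L{\left(f \right)} = -36 + 4 \left(\left(f^{2} + f f\right) + f\right) = -36 + 4 \left(\left(f^{2} + f^{2}\right) + f\right) = -36 + 4 \left(2 f^{2} + f\right) = -36 + 4 \left(f + 2 f^{2}\right) = -36 + \left(4 f + 8 f^{2}\right) = -36 + 4 f + 8 f^{2}$)
$Q{\left(Z,d \right)} = 128 - 4 Z - 4 d$ ($Q{\left(Z,d \right)} = - 4 \left(\left(Z + d\right) + \left(-36 + 4 \left(-1\right) + 8 \left(-1\right)^{2}\right)\right) = - 4 \left(\left(Z + d\right) - 32\right) = - 4 \left(-32 + Z + d\right) = 128 - 4 Z - 4 d$)
$\left(-21 - 70\right) Q{\left(2,Y{\left(-3 \right)} \right)} = \left(-21 - 70\right) \left(128 - 8 - -16\right) = - 91 \left(128 - 8 + 16\right) = \left(-91\right) 136 = -12376$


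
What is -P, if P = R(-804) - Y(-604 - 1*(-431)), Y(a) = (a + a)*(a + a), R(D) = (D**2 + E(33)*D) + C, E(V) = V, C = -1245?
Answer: -498923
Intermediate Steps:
R(D) = -1245 + D**2 + 33*D (R(D) = (D**2 + 33*D) - 1245 = -1245 + D**2 + 33*D)
Y(a) = 4*a**2 (Y(a) = (2*a)*(2*a) = 4*a**2)
P = 498923 (P = (-1245 + (-804)**2 + 33*(-804)) - 4*(-604 - 1*(-431))**2 = (-1245 + 646416 - 26532) - 4*(-604 + 431)**2 = 618639 - 4*(-173)**2 = 618639 - 4*29929 = 618639 - 1*119716 = 618639 - 119716 = 498923)
-P = -1*498923 = -498923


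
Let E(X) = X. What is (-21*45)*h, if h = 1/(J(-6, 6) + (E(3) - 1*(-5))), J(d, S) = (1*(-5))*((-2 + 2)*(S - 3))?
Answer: -945/8 ≈ -118.13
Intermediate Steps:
J(d, S) = 0 (J(d, S) = -0*(-3 + S) = -5*0 = 0)
h = 1/8 (h = 1/(0 + (3 - 1*(-5))) = 1/(0 + (3 + 5)) = 1/(0 + 8) = 1/8 ≈ 0.12500)
(-21*45)*h = -21*45*(1/8) = -945*1/8 = -945/8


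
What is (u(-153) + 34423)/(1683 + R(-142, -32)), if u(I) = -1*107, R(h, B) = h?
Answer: 1492/67 ≈ 22.269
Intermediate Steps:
u(I) = -107
(u(-153) + 34423)/(1683 + R(-142, -32)) = (-107 + 34423)/(1683 - 142) = 34316/1541 = 34316*(1/1541) = 1492/67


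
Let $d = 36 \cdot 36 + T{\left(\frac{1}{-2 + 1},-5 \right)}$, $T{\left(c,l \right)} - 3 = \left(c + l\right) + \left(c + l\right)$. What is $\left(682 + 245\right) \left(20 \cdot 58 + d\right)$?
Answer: $2268369$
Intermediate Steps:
$T{\left(c,l \right)} = 3 + 2 c + 2 l$ ($T{\left(c,l \right)} = 3 + \left(\left(c + l\right) + \left(c + l\right)\right) = 3 + \left(2 c + 2 l\right) = 3 + 2 c + 2 l$)
$d = 1287$ ($d = 36 \cdot 36 + \left(3 + \frac{2}{-2 + 1} + 2 \left(-5\right)\right) = 1296 + \left(3 + \frac{2}{-1} - 10\right) = 1296 + \left(3 + 2 \left(-1\right) - 10\right) = 1296 - 9 = 1287$)
$\left(682 + 245\right) \left(20 \cdot 58 + d\right) = \left(682 + 245\right) \left(20 \cdot 58 + 1287\right) = 927 \left(1160 + 1287\right) = 927 \cdot 2447 = 2268369$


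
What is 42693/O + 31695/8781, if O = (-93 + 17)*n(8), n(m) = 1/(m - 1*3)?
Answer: -32842585/11708 ≈ -2805.1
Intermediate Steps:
n(m) = 1/(-3 + m) (n(m) = 1/(m - 3) = 1/(-3 + m))
O = -76/5 (O = (-93 + 17)/(-3 + 8) = -76/5 ≈ -15.200)
42693/O + 31695/8781 = 42693/(-76/5) + 31695/8781 = 42693*(-5/76) + 31695*(1/8781) = -11235/4 + 10565/2927 = -32842585/11708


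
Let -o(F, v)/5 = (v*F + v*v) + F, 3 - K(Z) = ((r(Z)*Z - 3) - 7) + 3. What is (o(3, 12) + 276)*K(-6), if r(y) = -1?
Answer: -2556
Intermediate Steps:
K(Z) = 10 + Z (K(Z) = 3 - (((-Z - 3) - 7) + 3) = 3 - (((-3 - Z) - 7) + 3) = 3 - ((-10 - Z) + 3) = 3 - (-7 - Z) = 3 + (7 + Z) = 10 + Z)
o(F, v) = -5*F - 5*v**2 - 5*F*v (o(F, v) = -5*((v*F + v*v) + F) = -5*((F*v + v**2) + F) = -5*((v**2 + F*v) + F) = -5*(F + v**2 + F*v) = -5*F - 5*v**2 - 5*F*v)
(o(3, 12) + 276)*K(-6) = ((-5*3 - 5*12**2 - 5*3*12) + 276)*(10 - 6) = ((-15 - 5*144 - 180) + 276)*4 = ((-15 - 720 - 180) + 276)*4 = (-915 + 276)*4 = -639*4 = -2556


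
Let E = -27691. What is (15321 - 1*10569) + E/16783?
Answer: 79725125/16783 ≈ 4750.4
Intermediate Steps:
(15321 - 1*10569) + E/16783 = (15321 - 1*10569) - 27691/16783 = (15321 - 10569) - 27691*1/16783 = 4752 - 27691/16783 = 79725125/16783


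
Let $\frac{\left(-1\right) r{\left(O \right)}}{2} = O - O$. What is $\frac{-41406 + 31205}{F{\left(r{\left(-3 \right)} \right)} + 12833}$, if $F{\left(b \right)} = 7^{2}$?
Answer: $- \frac{10201}{12882} \approx -0.79188$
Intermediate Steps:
$r{\left(O \right)} = 0$ ($r{\left(O \right)} = - 2 \left(O - O\right) = \left(-2\right) 0 = 0$)
$F{\left(b \right)} = 49$
$\frac{-41406 + 31205}{F{\left(r{\left(-3 \right)} \right)} + 12833} = \frac{-41406 + 31205}{49 + 12833} = - \frac{10201}{12882}$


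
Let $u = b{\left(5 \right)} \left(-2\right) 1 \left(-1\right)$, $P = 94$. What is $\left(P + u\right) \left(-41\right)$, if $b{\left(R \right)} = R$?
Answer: $-4264$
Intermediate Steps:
$u = 10$ ($u = 5 \left(-2\right) 1 \left(-1\right) = 5 \left(\left(-2\right) \left(-1\right)\right) = 5 \cdot 2 = 10$)
$\left(P + u\right) \left(-41\right) = \left(94 + 10\right) \left(-41\right) = 104 \left(-41\right) = -4264$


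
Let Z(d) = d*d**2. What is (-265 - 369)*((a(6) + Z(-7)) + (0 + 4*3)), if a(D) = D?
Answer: 206050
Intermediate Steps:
Z(d) = d**3
(-265 - 369)*((a(6) + Z(-7)) + (0 + 4*3)) = (-265 - 369)*((6 + (-7)**3) + (0 + 4*3)) = -634*((6 - 343) + (0 + 12)) = -634*(-337 + 12) = -634*(-325) = 206050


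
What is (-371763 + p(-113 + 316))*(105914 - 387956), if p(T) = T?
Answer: 104795525520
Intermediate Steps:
(-371763 + p(-113 + 316))*(105914 - 387956) = (-371763 + (-113 + 316))*(105914 - 387956) = (-371763 + 203)*(-282042) = -371560*(-282042) = 104795525520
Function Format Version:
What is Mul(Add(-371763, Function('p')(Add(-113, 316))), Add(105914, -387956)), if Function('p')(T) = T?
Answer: 104795525520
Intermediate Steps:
Mul(Add(-371763, Function('p')(Add(-113, 316))), Add(105914, -387956)) = Mul(Add(-371763, Add(-113, 316)), Add(105914, -387956)) = Mul(Add(-371763, 203), -282042) = Mul(-371560, -282042) = 104795525520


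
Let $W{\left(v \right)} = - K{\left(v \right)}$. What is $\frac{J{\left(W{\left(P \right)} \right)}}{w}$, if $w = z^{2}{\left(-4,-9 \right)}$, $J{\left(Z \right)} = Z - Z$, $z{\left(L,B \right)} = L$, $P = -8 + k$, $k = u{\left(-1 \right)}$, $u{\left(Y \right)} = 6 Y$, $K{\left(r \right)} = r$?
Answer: $0$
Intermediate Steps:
$k = -6$ ($k = 6 \left(-1\right) = -6$)
$P = -14$ ($P = -8 - 6 = -14$)
$W{\left(v \right)} = - v$
$J{\left(Z \right)} = 0$
$w = 16$ ($w = \left(-4\right)^{2} = 16$)
$\frac{J{\left(W{\left(P \right)} \right)}}{w} = \frac{0}{16} = 0 \cdot \frac{1}{16} = 0$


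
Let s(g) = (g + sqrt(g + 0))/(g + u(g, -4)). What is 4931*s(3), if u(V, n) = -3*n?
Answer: 4931/5 + 4931*sqrt(3)/15 ≈ 1555.6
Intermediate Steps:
s(g) = (g + sqrt(g))/(12 + g) (s(g) = (g + sqrt(g + 0))/(g - 3*(-4)) = (g + sqrt(g))/(g + 12) = (g + sqrt(g))/(12 + g))
4931*s(3) = 4931*((3 + sqrt(3))/(12 + 3)) = 4931*((3 + sqrt(3))/15) = 4931*(1/5 + sqrt(3)/15) = 4931/5 + 4931*sqrt(3)/15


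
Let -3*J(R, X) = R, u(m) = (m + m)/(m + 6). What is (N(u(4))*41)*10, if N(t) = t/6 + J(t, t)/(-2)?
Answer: 328/3 ≈ 109.33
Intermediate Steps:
u(m) = 2*m/(6 + m) (u(m) = (2*m)/(6 + m) = 2*m/(6 + m))
J(R, X) = -R/3
N(t) = t/3 (N(t) = t/6 - t/3/(-2) = t*(1/6) - t/3*(-1/2) = t/6 + t/6 = t/3)
(N(u(4))*41)*10 = (((2*4/(6 + 4))/3)*41)*10 = (((2*4/10)/3)*41)*10 = (((2*4*(1/10))/3)*41)*10 = (((1/3)*(4/5))*41)*10 = ((4/15)*41)*10 = (164/15)*10 = 328/3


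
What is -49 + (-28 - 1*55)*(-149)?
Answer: 12318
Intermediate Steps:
-49 + (-28 - 1*55)*(-149) = -49 + (-28 - 55)*(-149) = -49 - 83*(-149) = -49 + 12367 = 12318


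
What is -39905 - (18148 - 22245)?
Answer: -35808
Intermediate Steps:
-39905 - (18148 - 22245) = -39905 - 1*(-4097) = -39905 + 4097 = -35808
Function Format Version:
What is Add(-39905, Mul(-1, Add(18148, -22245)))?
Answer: -35808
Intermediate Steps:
Add(-39905, Mul(-1, Add(18148, -22245))) = Add(-39905, Mul(-1, -4097)) = Add(-39905, 4097) = -35808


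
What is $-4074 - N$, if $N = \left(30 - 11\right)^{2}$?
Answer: $-4435$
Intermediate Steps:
$N = 361$ ($N = 19^{2} = 361$)
$-4074 - N = -4074 - 361 = -4435$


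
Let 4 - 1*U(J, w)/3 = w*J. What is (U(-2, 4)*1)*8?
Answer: 288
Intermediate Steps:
U(J, w) = 12 - 3*J*w (U(J, w) = 12 - 3*w*J = 12 - 3*J*w)
(U(-2, 4)*1)*8 = ((12 - 3*(-2)*4)*1)*8 = ((12 + 24)*1)*8 = (36*1)*8 = 36*8 = 288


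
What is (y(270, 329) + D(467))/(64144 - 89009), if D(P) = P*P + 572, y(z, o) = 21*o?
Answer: -45114/4973 ≈ -9.0718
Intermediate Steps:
D(P) = 572 + P² (D(P) = P² + 572 = 572 + P²)
(y(270, 329) + D(467))/(64144 - 89009) = (21*329 + (572 + 467²))/(64144 - 89009) = (6909 + (572 + 218089))/(-24865) = (6909 + 218661)*(-1/24865) = 225570*(-1/24865) = -45114/4973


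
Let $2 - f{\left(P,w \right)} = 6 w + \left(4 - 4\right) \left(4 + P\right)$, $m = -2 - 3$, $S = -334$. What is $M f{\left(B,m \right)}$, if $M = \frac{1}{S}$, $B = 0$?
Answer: $- \frac{16}{167} \approx -0.095808$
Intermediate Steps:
$m = -5$ ($m = -2 - 3 = -5$)
$f{\left(P,w \right)} = 2 - 6 w$ ($f{\left(P,w \right)} = 2 - \left(6 w + \left(4 - 4\right) \left(4 + P\right)\right) = 2 - \left(6 w + 0 \left(4 + P\right)\right) = 2 - \left(6 w + 0\right) = 2 - 6 w$)
$M = - \frac{1}{334}$ ($M = \frac{1}{-334} = - \frac{1}{334} \approx -0.002994$)
$M f{\left(B,m \right)} = - \frac{2 - -30}{334} = - \frac{2 + 30}{334} = \left(- \frac{1}{334}\right) 32 = - \frac{16}{167}$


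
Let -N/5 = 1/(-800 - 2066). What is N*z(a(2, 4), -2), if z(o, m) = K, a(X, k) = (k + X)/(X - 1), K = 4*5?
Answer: 50/1433 ≈ 0.034892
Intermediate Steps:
K = 20
a(X, k) = (X + k)/(-1 + X)
z(o, m) = 20
N = 5/2866 (N = -5/(-800 - 2066) = -5/(-2866) = -5*(-1/2866) = 5/2866 ≈ 0.0017446)
N*z(a(2, 4), -2) = (5/2866)*20 = 50/1433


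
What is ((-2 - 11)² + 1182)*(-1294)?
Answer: -1748194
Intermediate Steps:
((-2 - 11)² + 1182)*(-1294) = ((-13)² + 1182)*(-1294) = (169 + 1182)*(-1294) = 1351*(-1294) = -1748194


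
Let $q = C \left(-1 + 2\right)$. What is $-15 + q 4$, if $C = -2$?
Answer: $-23$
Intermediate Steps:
$q = -2$ ($q = - 2 \left(-1 + 2\right) = \left(-2\right) 1 = -2$)
$-15 + q 4 = -15 - 8 = -23$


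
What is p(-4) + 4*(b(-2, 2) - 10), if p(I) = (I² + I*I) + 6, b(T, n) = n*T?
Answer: -18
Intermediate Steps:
b(T, n) = T*n
p(I) = 6 + 2*I² (p(I) = (I² + I²) + 6 = 2*I² + 6 = 6 + 2*I²)
p(-4) + 4*(b(-2, 2) - 10) = (6 + 2*(-4)²) + 4*(-2*2 - 10) = (6 + 2*16) + 4*(-4 - 10) = (6 + 32) + 4*(-14) = 38 - 56 = -18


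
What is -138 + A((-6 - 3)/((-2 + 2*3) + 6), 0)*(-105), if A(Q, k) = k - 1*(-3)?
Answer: -453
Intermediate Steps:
A(Q, k) = 3 + k (A(Q, k) = k + 3 = 3 + k)
-138 + A((-6 - 3)/((-2 + 2*3) + 6), 0)*(-105) = -138 + (3 + 0)*(-105) = -138 + 3*(-105) = -138 - 315 = -453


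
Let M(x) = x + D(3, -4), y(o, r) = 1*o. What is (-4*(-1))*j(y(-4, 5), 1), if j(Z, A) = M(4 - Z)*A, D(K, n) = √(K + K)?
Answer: 32 + 4*√6 ≈ 41.798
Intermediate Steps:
y(o, r) = o
D(K, n) = √2*√K (D(K, n) = √(2*K) = √2*√K)
M(x) = x + √6 (M(x) = x + √2*√3 = x + √6)
j(Z, A) = A*(4 + √6 - Z) (j(Z, A) = ((4 - Z) + √6)*A = (4 + √6 - Z)*A = A*(4 + √6 - Z))
(-4*(-1))*j(y(-4, 5), 1) = (-4*(-1))*(1*(4 + √6 - 1*(-4))) = 4*(1*(4 + √6 + 4)) = 4*(1*(8 + √6)) = 4*(8 + √6) = 32 + 4*√6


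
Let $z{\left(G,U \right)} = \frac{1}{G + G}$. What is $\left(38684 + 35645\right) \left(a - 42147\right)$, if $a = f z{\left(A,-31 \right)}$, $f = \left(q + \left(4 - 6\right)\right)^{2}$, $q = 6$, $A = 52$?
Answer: $- \frac{40725528061}{13} \approx -3.1327 \cdot 10^{9}$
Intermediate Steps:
$z{\left(G,U \right)} = \frac{1}{2 G}$
$f = 16$ ($f = \left(6 + \left(4 - 6\right)\right)^{2} = \left(6 - 2\right)^{2} = 4^{2} = 16$)
$a = \frac{2}{13}$ ($a = 16 \frac{1}{2 \cdot 52} = 16 \cdot \frac{1}{2} \cdot \frac{1}{52} = 16 \cdot \frac{1}{104} = \frac{2}{13} \approx 0.15385$)
$\left(38684 + 35645\right) \left(a - 42147\right) = \left(38684 + 35645\right) \left(\frac{2}{13} - 42147\right) = 74329 \left(- \frac{547909}{13}\right) = - \frac{40725528061}{13}$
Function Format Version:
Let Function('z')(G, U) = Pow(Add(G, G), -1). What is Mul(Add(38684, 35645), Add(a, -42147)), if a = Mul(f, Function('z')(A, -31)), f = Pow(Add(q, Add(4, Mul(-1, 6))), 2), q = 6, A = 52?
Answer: Rational(-40725528061, 13) ≈ -3.1327e+9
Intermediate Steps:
Function('z')(G, U) = Mul(Rational(1, 2), Pow(G, -1)) (Function('z')(G, U) = Pow(Mul(2, G), -1) = Mul(Rational(1, 2), Pow(G, -1)))
f = 16 (f = Pow(Add(6, Add(4, Mul(-1, 6))), 2) = Pow(Add(6, Add(4, -6)), 2) = Pow(Add(6, -2), 2) = Pow(4, 2) = 16)
a = Rational(2, 13) (a = Mul(16, Mul(Rational(1, 2), Pow(52, -1))) = Mul(16, Mul(Rational(1, 2), Rational(1, 52))) = Mul(16, Rational(1, 104)) = Rational(2, 13) ≈ 0.15385)
Mul(Add(38684, 35645), Add(a, -42147)) = Mul(Add(38684, 35645), Add(Rational(2, 13), -42147)) = Mul(74329, Rational(-547909, 13)) = Rational(-40725528061, 13)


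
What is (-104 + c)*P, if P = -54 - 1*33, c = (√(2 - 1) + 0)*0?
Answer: 9048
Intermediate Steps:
c = 0 (c = (√1 + 0)*0 = (1 + 0)*0 = 1*0 = 0)
P = -87 (P = -54 - 33 = -87)
(-104 + c)*P = (-104 + 0)*(-87) = -104*(-87) = 9048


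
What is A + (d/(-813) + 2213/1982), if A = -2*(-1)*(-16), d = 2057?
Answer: -53841517/1611366 ≈ -33.414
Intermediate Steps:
A = -32 (A = 2*(-16) = -32)
A + (d/(-813) + 2213/1982) = -32 + (2057/(-813) + 2213/1982) = -32 + (2057*(-1/813) + 2213*(1/1982)) = -32 + (-2057/813 + 2213/1982) = -32 - 2277805/1611366 = -53841517/1611366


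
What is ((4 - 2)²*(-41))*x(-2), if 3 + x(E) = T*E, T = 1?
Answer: 820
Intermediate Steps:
x(E) = -3 + E (x(E) = -3 + 1*E = -3 + E)
((4 - 2)²*(-41))*x(-2) = ((4 - 2)²*(-41))*(-3 - 2) = (2²*(-41))*(-5) = (4*(-41))*(-5) = -164*(-5) = 820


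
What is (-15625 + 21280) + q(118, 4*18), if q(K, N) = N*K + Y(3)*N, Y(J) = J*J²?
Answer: 16095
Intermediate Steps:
Y(J) = J³
q(K, N) = 27*N + K*N (q(K, N) = N*K + 3³*N = K*N + 27*N = 27*N + K*N)
(-15625 + 21280) + q(118, 4*18) = (-15625 + 21280) + (4*18)*(27 + 118) = 5655 + 72*145 = 5655 + 10440 = 16095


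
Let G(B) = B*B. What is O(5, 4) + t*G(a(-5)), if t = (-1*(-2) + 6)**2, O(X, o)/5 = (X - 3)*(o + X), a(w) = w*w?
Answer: 40090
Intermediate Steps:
a(w) = w**2
O(X, o) = 5*(-3 + X)*(X + o) (O(X, o) = 5*((X - 3)*(o + X)) = 5*((-3 + X)*(X + o)) = 5*(-3 + X)*(X + o))
G(B) = B**2
t = 64 (t = (2 + 6)**2 = 8**2 = 64)
O(5, 4) + t*G(a(-5)) = (-15*5 - 15*4 + 5*5**2 + 5*5*4) + 64*((-5)**2)**2 = (-75 - 60 + 5*25 + 100) + 64*25**2 = (-75 - 60 + 125 + 100) + 64*625 = 90 + 40000 = 40090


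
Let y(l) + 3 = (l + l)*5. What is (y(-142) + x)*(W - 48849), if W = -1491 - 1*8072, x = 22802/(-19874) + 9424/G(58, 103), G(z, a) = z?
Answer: 21237298509568/288173 ≈ 7.3696e+7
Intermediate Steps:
x = 46492515/288173 (x = 22802/(-19874) + 9424/58 = 22802*(-1/19874) + 9424*(1/58) = -11401/9937 + 4712/29 = 46492515/288173 ≈ 161.34)
y(l) = -3 + 10*l (y(l) = -3 + (l + l)*5 = -3 + (2*l)*5 = -3 + 10*l)
W = -9563 (W = -1491 - 8072 = -9563)
(y(-142) + x)*(W - 48849) = ((-3 + 10*(-142)) + 46492515/288173)*(-9563 - 48849) = ((-3 - 1420) + 46492515/288173)*(-58412) = (-1423 + 46492515/288173)*(-58412) = -363577664/288173*(-58412) = 21237298509568/288173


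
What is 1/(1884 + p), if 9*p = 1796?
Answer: 9/18752 ≈ 0.00047995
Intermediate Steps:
p = 1796/9 (p = (⅑)*1796 = 1796/9 ≈ 199.56)
1/(1884 + p) = 1/(1884 + 1796/9) = 1/(18752/9) = 9/18752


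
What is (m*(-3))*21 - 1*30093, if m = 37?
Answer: -32424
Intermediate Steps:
(m*(-3))*21 - 1*30093 = (37*(-3))*21 - 1*30093 = -111*21 - 30093 = -2331 - 30093 = -32424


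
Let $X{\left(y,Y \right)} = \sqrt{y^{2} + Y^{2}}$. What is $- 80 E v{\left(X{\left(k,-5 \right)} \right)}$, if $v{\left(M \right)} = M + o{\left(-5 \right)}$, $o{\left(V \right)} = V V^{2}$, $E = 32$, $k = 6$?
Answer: $320000 - 2560 \sqrt{61} \approx 3.0001 \cdot 10^{5}$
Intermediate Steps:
$o{\left(V \right)} = V^{3}$
$X{\left(y,Y \right)} = \sqrt{Y^{2} + y^{2}}$
$v{\left(M \right)} = -125 + M$ ($v{\left(M \right)} = M + \left(-5\right)^{3} = M - 125 = -125 + M$)
$- 80 E v{\left(X{\left(k,-5 \right)} \right)} = \left(-80\right) 32 \left(-125 + \sqrt{\left(-5\right)^{2} + 6^{2}}\right) = - 2560 \left(-125 + \sqrt{25 + 36}\right) = - 2560 \left(-125 + \sqrt{61}\right) = 320000 - 2560 \sqrt{61}$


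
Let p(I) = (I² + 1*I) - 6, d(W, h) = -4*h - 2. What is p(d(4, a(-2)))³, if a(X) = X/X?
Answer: 13824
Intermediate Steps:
a(X) = 1
d(W, h) = -2 - 4*h
p(I) = -6 + I + I² (p(I) = (I² + I) - 6 = (I + I²) - 6 = -6 + I + I²)
p(d(4, a(-2)))³ = (-6 + (-2 - 4*1) + (-2 - 4*1)²)³ = (-6 + (-2 - 4) + (-2 - 4)²)³ = (-6 - 6 + (-6)²)³ = (-6 - 6 + 36)³ = 24³ = 13824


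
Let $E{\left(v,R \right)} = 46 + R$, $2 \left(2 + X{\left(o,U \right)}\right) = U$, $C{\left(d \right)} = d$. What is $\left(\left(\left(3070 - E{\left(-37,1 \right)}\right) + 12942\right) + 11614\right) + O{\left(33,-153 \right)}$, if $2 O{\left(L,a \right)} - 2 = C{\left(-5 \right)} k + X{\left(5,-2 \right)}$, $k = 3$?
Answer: $27571$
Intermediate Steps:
$X{\left(o,U \right)} = -2 + \frac{U}{2}$
$O{\left(L,a \right)} = -8$ ($O{\left(L,a \right)} = 1 + \frac{\left(-5\right) 3 + \left(-2 + \frac{1}{2} \left(-2\right)\right)}{2} = 1 + \frac{-15 - 3}{2} = 1 + \frac{1}{2} \left(-18\right) = 1 - 9 = -8$)
$\left(\left(\left(3070 - E{\left(-37,1 \right)}\right) + 12942\right) + 11614\right) + O{\left(33,-153 \right)} = \left(\left(\left(3070 - \left(46 + 1\right)\right) + 12942\right) + 11614\right) - 8 = \left(\left(\left(3070 - 47\right) + 12942\right) + 11614\right) - 8 = \left(\left(3023 + 12942\right) + 11614\right) - 8 = \left(15965 + 11614\right) - 8 = 27579 - 8 = 27571$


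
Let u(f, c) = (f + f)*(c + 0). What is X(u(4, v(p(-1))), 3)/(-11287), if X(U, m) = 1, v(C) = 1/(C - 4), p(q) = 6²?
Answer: -1/11287 ≈ -8.8598e-5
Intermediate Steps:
p(q) = 36
v(C) = 1/(-4 + C)
u(f, c) = 2*c*f (u(f, c) = (2*f)*c = 2*c*f)
X(u(4, v(p(-1))), 3)/(-11287) = 1/(-11287) = -1/11287*1 = -1/11287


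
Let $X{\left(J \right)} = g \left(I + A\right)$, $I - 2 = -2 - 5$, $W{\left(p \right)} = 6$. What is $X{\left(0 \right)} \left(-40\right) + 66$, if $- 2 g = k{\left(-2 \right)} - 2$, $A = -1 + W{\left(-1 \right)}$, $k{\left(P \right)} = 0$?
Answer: $66$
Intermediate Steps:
$I = -5$ ($I = 2 - 7 = -5$)
$A = 5$ ($A = -1 + 6 = 5$)
$g = 1$ ($g = - \frac{0 - 2}{2} = \left(- \frac{1}{2}\right) \left(-2\right) = 1$)
$X{\left(J \right)} = 0$ ($X{\left(J \right)} = 1 \left(-5 + 5\right) = 1 \cdot 0 = 0$)
$X{\left(0 \right)} \left(-40\right) + 66 = 0 \left(-40\right) + 66 = 0 + 66 = 66$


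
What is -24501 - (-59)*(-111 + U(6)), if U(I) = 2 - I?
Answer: -31286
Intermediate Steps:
-24501 - (-59)*(-111 + U(6)) = -24501 - (-59)*(-111 + (2 - 1*6)) = -24501 - (-59)*(-111 + (2 - 6)) = -24501 - (-59)*(-111 - 4) = -24501 - (-59)*(-115) = -24501 - 1*6785 = -24501 - 6785 = -31286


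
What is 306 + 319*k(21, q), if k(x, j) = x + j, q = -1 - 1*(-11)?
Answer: 10195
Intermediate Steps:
q = 10 (q = -1 + 11 = 10)
k(x, j) = j + x
306 + 319*k(21, q) = 306 + 319*(10 + 21) = 306 + 319*31 = 306 + 9889 = 10195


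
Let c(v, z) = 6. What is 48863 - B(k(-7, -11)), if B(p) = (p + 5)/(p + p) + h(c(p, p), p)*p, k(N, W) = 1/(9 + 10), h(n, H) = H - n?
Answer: 17622328/361 ≈ 48815.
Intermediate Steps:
k(N, W) = 1/19
B(p) = p*(-6 + p) + (5 + p)/(2*p) (B(p) = (p + 5)/(p + p) + (p - 1*6)*p = (5 + p)/((2*p)) + (p - 6)*p = (5 + p)*(1/(2*p)) + (-6 + p)*p = (5 + p)/(2*p) + p*(-6 + p) = p*(-6 + p) + (5 + p)/(2*p))
48863 - B(k(-7, -11)) = 48863 - (5 + (1 + 2*(1/19)*(-6 + 1/19))/19)/(2*1/19) = 48863 - 19*(5 + (1 + 2*(1/19)*(-113/19))/19)/2 = 48863 - 19*(5 + (1 - 226/361)/19)/2 = 48863 - 19*(5 + (1/19)*(135/361))/2 = 48863 - 19*(5 + 135/6859)/2 = 48863 - 19*34430/(2*6859) = 48863 - 1*17215/361 = 48863 - 17215/361 = 17622328/361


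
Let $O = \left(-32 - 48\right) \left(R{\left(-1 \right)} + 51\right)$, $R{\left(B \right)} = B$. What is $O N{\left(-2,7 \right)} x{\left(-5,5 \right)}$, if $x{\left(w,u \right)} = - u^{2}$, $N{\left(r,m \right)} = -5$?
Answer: $-500000$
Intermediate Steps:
$O = -4000$ ($O = \left(-32 - 48\right) \left(-1 + 51\right) = \left(-80\right) 50 = -4000$)
$O N{\left(-2,7 \right)} x{\left(-5,5 \right)} = \left(-4000\right) \left(-5\right) \left(- 5^{2}\right) = 20000 \left(\left(-1\right) 25\right) = 20000 \left(-25\right) = -500000$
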